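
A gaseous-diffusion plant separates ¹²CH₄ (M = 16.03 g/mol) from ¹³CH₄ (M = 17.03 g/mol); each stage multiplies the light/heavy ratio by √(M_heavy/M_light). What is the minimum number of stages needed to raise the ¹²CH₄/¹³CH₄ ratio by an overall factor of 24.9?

107

Single-stage factor α = √(17.03/16.03), so ln α = ½ ln(1.06238) = 0.03026.
Need α^N ≥ 24.9 ⇒ N ≥ ln(24.9) / ln α = 3.215 / 0.03026 = 106.25.
Minimum whole number of stages: N = 107.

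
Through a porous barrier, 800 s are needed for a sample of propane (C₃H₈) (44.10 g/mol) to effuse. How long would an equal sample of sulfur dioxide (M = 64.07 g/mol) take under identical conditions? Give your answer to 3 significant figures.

Using Graham's law: t_SO₂/t_C₃H₈ = √(M_SO₂/M_C₃H₈) = √(64.07/44.10) = √1.453 = 1.205.
So the time for SO₂ is 800 × 1.205 = 964 s.

964 s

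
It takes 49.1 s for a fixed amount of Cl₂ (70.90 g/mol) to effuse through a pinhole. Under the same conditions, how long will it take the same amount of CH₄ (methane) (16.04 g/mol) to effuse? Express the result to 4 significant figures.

23.35 s

By Graham's law, t_CH₄/t_Cl₂ = √(M_CH₄/M_Cl₂) = √(16.04/70.90) = √0.2262 = 0.4756.
So the time for CH₄ is 49.1 × 0.4756 = 23.35 s.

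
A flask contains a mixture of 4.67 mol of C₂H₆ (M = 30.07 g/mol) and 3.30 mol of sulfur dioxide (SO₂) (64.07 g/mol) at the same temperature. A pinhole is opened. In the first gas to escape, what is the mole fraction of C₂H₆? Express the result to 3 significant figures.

Effusion rate of each component ∝ n_i/√M_i (partial pressure × 1/√M).
Mole fraction of C₂H₆ in the effusate = (n_C₂H₆/√M_C₂H₆) / (n_C₂H₆/√M_C₂H₆ + n_SO₂/√M_SO₂)
= (4.67/√30.07) / (4.67/√30.07 + 3.30/√64.07) = 0.8516/(0.8516 + 0.4123) = 0.674.

0.674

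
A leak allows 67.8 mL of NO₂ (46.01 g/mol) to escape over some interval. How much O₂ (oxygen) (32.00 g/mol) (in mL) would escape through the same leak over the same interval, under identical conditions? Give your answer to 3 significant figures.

81.3 mL

Since effusion rate ∝ 1/√M, rate_O₂/rate_NO₂ = √(M_NO₂/M_O₂) = √(46.01/32.00) = √1.438 = 1.199.
So the volume for O₂ is 67.8 × 1.199 = 81.3 mL.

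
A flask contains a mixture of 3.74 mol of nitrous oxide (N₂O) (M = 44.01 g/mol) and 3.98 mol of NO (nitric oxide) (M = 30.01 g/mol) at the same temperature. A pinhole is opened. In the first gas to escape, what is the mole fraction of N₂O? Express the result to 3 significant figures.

The effusion rate of species i is ∝ p_i/√M_i ∝ n_i/√M_i.
x_N₂O(eff) = (n_N₂O/√M_N₂O) / (n_N₂O/√M_N₂O + n_NO/√M_NO)
= (3.74/√44.01) / (3.74/√44.01 + 3.98/√30.01) = 0.5638/(0.5638 + 0.7265) = 0.437.

0.437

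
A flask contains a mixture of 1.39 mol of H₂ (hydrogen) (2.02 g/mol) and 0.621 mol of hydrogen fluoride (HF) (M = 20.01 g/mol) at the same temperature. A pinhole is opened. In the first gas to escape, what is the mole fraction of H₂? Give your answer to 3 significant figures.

Effusion rate of each component ∝ n_i/√M_i (partial pressure × 1/√M).
So x_H₂ in the escaping gas = (n_H₂/√M_H₂) / Σ(n_i/√M_i)
= (1.39/√2.02) / (1.39/√2.02 + 0.621/√20.01) = 0.9780/(0.9780 + 0.1388) = 0.876.

0.876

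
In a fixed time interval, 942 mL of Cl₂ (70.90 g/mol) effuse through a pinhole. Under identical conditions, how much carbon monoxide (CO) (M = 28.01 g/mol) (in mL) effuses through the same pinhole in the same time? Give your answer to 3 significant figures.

1500 mL

Since effusion rate ∝ 1/√M, rate_CO/rate_Cl₂ = √(M_Cl₂/M_CO) = √(70.90/28.01) = √2.531 = 1.591.
So the volume for CO is 942 × 1.591 = 1500 mL.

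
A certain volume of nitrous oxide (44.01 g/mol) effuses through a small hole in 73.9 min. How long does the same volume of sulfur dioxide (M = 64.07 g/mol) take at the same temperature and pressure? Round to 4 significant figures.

Graham's law gives t_SO₂/t_N₂O = √(M_SO₂/M_N₂O) = √(64.07/44.01) = √1.456 = 1.207.
So the time for SO₂ is 73.9 × 1.207 = 89.17 min.

89.17 min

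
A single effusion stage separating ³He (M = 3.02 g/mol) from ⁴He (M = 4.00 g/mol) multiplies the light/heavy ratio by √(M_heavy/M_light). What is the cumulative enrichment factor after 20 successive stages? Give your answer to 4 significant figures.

16.62

Overall factor = α^20 with α = √(4.00/3.02), i.e. (4.00/3.02)^(20/2).
= 1.32450^10 = 16.62.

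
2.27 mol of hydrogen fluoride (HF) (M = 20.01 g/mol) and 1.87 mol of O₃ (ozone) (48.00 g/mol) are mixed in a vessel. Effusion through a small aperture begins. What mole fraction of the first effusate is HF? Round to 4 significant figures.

0.6528

Effusion rate of each component ∝ n_i/√M_i (partial pressure × 1/√M).
Mole fraction of HF in the effusate = (n_HF/√M_HF) / (n_HF/√M_HF + n_O₃/√M_O₃)
= (2.27/√20.01) / (2.27/√20.01 + 1.87/√48.00) = 0.5075/(0.5075 + 0.2699) = 0.6528.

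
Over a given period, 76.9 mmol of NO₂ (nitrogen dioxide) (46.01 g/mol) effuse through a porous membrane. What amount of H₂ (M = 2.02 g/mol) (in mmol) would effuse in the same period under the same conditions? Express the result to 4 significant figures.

From Graham's law, rate_H₂/rate_NO₂ = √(M_NO₂/M_H₂) = √(46.01/2.02) = √22.78 = 4.773.
So the amount for H₂ is 76.9 × 4.773 = 367.0 mmol.

367.0 mmol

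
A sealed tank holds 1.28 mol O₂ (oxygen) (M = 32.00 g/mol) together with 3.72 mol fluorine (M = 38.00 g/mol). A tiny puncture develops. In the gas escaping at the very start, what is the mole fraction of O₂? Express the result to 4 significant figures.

0.2727

Effusion rate of each component ∝ n_i/√M_i (partial pressure × 1/√M).
So x_O₂ in the escaping gas = (n_O₂/√M_O₂) / Σ(n_i/√M_i)
= (1.28/√32.00) / (1.28/√32.00 + 3.72/√38.00) = 0.2263/(0.2263 + 0.6035) = 0.2727.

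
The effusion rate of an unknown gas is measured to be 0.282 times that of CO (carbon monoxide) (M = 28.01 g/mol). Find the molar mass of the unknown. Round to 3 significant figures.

Since effusion rate ∝ 1/√M, rate_X/rate_CO = √(M_CO/M_X).
0.282 = √(28.01/M_X)
M_X = 28.01 / 0.282² = 28.01 / 0.07952 = 352 g/mol

352 g/mol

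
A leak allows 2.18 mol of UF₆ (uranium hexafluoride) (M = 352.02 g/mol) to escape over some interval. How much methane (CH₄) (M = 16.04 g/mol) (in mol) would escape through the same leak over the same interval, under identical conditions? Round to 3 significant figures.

By Graham's law, rate_CH₄/rate_UF₆ = √(M_UF₆/M_CH₄) = √(352.02/16.04) = √21.95 = 4.685.
So the amount for CH₄ is 2.18 × 4.685 = 10.2 mol.

10.2 mol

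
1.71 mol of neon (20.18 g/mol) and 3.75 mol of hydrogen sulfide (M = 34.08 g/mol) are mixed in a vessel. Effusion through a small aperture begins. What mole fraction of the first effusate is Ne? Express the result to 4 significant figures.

Effusion rate of each component ∝ n_i/√M_i (partial pressure × 1/√M).
x_Ne(eff) = (n_Ne/√M_Ne) / (n_Ne/√M_Ne + n_H₂S/√M_H₂S)
= (1.71/√20.18) / (1.71/√20.18 + 3.75/√34.08) = 0.3807/(0.3807 + 0.6424) = 0.3721.

0.3721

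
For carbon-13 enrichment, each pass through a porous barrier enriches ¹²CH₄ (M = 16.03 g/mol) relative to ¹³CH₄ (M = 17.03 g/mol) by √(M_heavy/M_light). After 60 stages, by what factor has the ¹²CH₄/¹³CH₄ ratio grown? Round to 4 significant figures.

Overall factor = α^60 with α = √(17.03/16.03), i.e. (17.03/16.03)^(60/2).
= 1.06238^30 = 6.144.

6.144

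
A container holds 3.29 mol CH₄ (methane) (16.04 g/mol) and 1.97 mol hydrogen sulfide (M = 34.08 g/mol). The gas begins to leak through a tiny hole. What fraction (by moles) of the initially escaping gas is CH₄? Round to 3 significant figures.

0.709

The effusion rate of species i is ∝ p_i/√M_i ∝ n_i/√M_i.
x_CH₄(eff) = (n_CH₄/√M_CH₄) / (n_CH₄/√M_CH₄ + n_H₂S/√M_H₂S)
= (3.29/√16.04) / (3.29/√16.04 + 1.97/√34.08) = 0.8215/(0.8215 + 0.3375) = 0.709.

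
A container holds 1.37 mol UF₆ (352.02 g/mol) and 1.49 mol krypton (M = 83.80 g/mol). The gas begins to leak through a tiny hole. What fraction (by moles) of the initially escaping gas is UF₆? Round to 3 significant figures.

Each component's effusion rate ∝ (its partial pressure)·(1/√M) ∝ n_i/√M_i.
Mole fraction of UF₆ in the effusate = (n_UF₆/√M_UF₆) / (n_UF₆/√M_UF₆ + n_Kr/√M_Kr)
= (1.37/√352.02) / (1.37/√352.02 + 1.49/√83.80) = 0.07302/(0.07302 + 0.1628) = 0.310.

0.310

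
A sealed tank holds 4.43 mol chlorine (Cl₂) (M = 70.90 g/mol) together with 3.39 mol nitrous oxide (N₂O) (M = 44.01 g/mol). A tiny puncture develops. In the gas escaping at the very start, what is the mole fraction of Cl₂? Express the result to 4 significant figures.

Rate_i ∝ x_i/√M_i (Graham's law weighted by mole fraction), so the effusate composition follows n_i/√M_i.
So x_Cl₂ in the escaping gas = (n_Cl₂/√M_Cl₂) / Σ(n_i/√M_i)
= (4.43/√70.90) / (4.43/√70.90 + 3.39/√44.01) = 0.5261/(0.5261 + 0.5110) = 0.5073.

0.5073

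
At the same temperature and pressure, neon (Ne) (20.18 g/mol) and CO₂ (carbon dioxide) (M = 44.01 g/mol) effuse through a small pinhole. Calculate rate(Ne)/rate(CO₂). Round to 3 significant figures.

From Graham's law, rate_Ne/rate_CO₂ = √(M_CO₂/M_Ne) = √(44.01/20.18) = √2.181 = 1.48.

1.48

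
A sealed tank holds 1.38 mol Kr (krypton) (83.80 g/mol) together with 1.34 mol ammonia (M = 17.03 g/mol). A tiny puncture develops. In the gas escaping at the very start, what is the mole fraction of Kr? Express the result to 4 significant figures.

Rate_i ∝ x_i/√M_i (Graham's law weighted by mole fraction), so the effusate composition follows n_i/√M_i.
Mole fraction of Kr in the effusate = (n_Kr/√M_Kr) / (n_Kr/√M_Kr + n_NH₃/√M_NH₃)
= (1.38/√83.80) / (1.38/√83.80 + 1.34/√17.03) = 0.1507/(0.1507 + 0.3247) = 0.3171.

0.3171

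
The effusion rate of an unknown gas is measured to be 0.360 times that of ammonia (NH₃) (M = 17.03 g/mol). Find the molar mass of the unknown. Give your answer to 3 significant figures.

131 g/mol

From Graham's law, rate_X/rate_NH₃ = √(M_NH₃/M_X).
0.360 = √(17.03/M_X)
M_X = 17.03 / 0.360² = 17.03 / 0.1296 = 131 g/mol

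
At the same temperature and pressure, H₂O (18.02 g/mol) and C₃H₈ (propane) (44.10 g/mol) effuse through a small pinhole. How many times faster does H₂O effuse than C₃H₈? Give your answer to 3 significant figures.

1.56

From Graham's law, rate_H₂O/rate_C₃H₈ = √(M_C₃H₈/M_H₂O) = √(44.10/18.02) = √2.447 = 1.56.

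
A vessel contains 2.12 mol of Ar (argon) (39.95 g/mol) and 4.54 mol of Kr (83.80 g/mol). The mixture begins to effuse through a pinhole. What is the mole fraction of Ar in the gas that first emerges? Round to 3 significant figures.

0.403

Effusion rate of each component ∝ n_i/√M_i (partial pressure × 1/√M).
So x_Ar in the escaping gas = (n_Ar/√M_Ar) / Σ(n_i/√M_i)
= (2.12/√39.95) / (2.12/√39.95 + 4.54/√83.80) = 0.3354/(0.3354 + 0.4959) = 0.403.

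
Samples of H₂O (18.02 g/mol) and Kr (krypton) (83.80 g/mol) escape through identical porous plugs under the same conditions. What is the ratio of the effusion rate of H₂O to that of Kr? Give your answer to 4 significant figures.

Since effusion rate ∝ 1/√M, rate_H₂O/rate_Kr = √(M_Kr/M_H₂O) = √(83.80/18.02) = √4.650 = 2.156.

2.156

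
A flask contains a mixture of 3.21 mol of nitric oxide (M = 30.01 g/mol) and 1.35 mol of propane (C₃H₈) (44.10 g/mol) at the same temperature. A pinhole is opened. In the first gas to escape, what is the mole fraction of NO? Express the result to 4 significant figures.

0.7424

Each component's effusion rate ∝ (its partial pressure)·(1/√M) ∝ n_i/√M_i.
So x_NO in the escaping gas = (n_NO/√M_NO) / Σ(n_i/√M_i)
= (3.21/√30.01) / (3.21/√30.01 + 1.35/√44.10) = 0.5860/(0.5860 + 0.2033) = 0.7424.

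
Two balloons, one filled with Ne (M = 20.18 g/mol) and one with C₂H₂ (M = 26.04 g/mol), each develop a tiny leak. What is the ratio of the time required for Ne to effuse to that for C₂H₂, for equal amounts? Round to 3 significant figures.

0.880

Graham's law gives t_Ne/t_C₂H₂ = √(M_Ne/M_C₂H₂) = √(20.18/26.04) = √0.7750 = 0.880.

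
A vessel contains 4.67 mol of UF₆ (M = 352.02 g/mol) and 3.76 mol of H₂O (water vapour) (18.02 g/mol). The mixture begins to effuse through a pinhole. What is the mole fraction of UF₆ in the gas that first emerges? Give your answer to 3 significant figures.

0.219

Each component's effusion rate ∝ (its partial pressure)·(1/√M) ∝ n_i/√M_i.
Mole fraction of UF₆ in the effusate = (n_UF₆/√M_UF₆) / (n_UF₆/√M_UF₆ + n_H₂O/√M_H₂O)
= (4.67/√352.02) / (4.67/√352.02 + 3.76/√18.02) = 0.2489/(0.2489 + 0.8857) = 0.219.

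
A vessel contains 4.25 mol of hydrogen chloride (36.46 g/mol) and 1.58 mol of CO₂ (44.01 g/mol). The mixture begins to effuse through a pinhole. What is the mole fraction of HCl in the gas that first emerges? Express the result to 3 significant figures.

Effusion rate of each component ∝ n_i/√M_i (partial pressure × 1/√M).
x_HCl(eff) = (n_HCl/√M_HCl) / (n_HCl/√M_HCl + n_CO₂/√M_CO₂)
= (4.25/√36.46) / (4.25/√36.46 + 1.58/√44.01) = 0.7039/(0.7039 + 0.2382) = 0.747.

0.747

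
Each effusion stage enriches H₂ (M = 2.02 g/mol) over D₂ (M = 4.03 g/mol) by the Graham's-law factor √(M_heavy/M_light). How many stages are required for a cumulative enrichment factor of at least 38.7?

Per stage α = (4.03/2.02)^(1/2) = 1.99505^0.5, giving ln α = 0.3453.
Need α^N ≥ 38.7 ⇒ N ≥ ln(38.7) / ln α = 3.656 / 0.3453 = 10.59.
So at least 11 stages are needed.

11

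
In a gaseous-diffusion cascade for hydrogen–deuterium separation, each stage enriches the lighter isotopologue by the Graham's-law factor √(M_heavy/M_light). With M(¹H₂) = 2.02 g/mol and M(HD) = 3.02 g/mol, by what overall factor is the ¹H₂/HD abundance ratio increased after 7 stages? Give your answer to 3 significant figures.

Overall factor = α^7 with α = √(3.02/2.02), i.e. (3.02/2.02)^(7/2).
= 1.49505^(7/2) = 4.09.

4.09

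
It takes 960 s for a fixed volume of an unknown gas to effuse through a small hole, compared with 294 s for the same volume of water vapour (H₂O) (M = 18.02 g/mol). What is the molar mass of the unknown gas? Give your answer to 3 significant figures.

Graham's law gives t_X/t_H₂O = √(M_X/M_H₂O).
960/294 = 3.265 = √(M_X/18.02)
M_X = 18.02 × 3.265² = 18.02 × 10.66 = 192 g/mol

192 g/mol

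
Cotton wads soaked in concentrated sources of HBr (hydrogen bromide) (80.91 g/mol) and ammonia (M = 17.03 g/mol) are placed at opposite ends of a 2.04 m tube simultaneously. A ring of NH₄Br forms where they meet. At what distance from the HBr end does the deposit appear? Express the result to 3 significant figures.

0.642 m

Graham's law gives d_HBr/d_NH₃ = rate_HBr/rate_NH₃ = √(M_NH₃/M_HBr) = √(17.03/80.91) = 0.4588.
With d_HBr + d_NH₃ = 2.04 m, d_NH₃ = 2.04/(1 + 0.4588) = 1.398 m.
d_HBr = 2.04 − 1.398 = 0.642 m.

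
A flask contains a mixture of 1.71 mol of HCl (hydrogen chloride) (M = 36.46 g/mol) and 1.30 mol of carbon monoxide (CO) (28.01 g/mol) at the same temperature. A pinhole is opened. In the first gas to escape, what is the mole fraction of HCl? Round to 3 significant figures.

0.536

The effusion rate of species i is ∝ p_i/√M_i ∝ n_i/√M_i.
So x_HCl in the escaping gas = (n_HCl/√M_HCl) / Σ(n_i/√M_i)
= (1.71/√36.46) / (1.71/√36.46 + 1.30/√28.01) = 0.2832/(0.2832 + 0.2456) = 0.536.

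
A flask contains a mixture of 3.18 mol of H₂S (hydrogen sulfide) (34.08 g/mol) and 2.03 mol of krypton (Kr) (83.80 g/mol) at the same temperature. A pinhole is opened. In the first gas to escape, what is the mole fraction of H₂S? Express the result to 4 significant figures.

0.7107

Each component's effusion rate ∝ (its partial pressure)·(1/√M) ∝ n_i/√M_i.
So x_H₂S in the escaping gas = (n_H₂S/√M_H₂S) / Σ(n_i/√M_i)
= (3.18/√34.08) / (3.18/√34.08 + 2.03/√83.80) = 0.5447/(0.5447 + 0.2218) = 0.7107.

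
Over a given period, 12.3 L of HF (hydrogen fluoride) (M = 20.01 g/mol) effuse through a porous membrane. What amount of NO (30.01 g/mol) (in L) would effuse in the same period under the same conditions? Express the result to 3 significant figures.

Using Graham's law: rate_NO/rate_HF = √(M_HF/M_NO) = √(20.01/30.01) = √0.6668 = 0.8166.
So the volume for NO is 12.3 × 0.8166 = 10.0 L.

10.0 L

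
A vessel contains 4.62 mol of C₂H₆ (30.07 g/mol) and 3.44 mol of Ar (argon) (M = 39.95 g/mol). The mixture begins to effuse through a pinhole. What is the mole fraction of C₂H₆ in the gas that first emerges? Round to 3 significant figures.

Rate_i ∝ x_i/√M_i (Graham's law weighted by mole fraction), so the effusate composition follows n_i/√M_i.
Mole fraction of C₂H₆ in the effusate = (n_C₂H₆/√M_C₂H₆) / (n_C₂H₆/√M_C₂H₆ + n_Ar/√M_Ar)
= (4.62/√30.07) / (4.62/√30.07 + 3.44/√39.95) = 0.8425/(0.8425 + 0.5443) = 0.608.

0.608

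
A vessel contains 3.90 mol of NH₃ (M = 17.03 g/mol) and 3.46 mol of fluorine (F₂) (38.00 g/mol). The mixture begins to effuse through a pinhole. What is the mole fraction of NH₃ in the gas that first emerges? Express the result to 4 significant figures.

Effusion rate of each component ∝ n_i/√M_i (partial pressure × 1/√M).
Mole fraction of NH₃ in the effusate = (n_NH₃/√M_NH₃) / (n_NH₃/√M_NH₃ + n_F₂/√M_F₂)
= (3.90/√17.03) / (3.90/√17.03 + 3.46/√38.00) = 0.9451/(0.9451 + 0.5613) = 0.6274.

0.6274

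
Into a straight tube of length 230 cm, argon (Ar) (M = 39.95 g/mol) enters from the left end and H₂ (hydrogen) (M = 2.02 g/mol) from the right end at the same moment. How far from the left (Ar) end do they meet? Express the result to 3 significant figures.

The fronts meet when d_Ar + d_H₂ = L with d_Ar/d_H₂ = √(M_H₂/M_Ar) (Graham's law). Here √(M_H₂/M_Ar) = √(2.02/39.95) = 0.2249.
With d_Ar + d_H₂ = 230 cm, d_H₂ = 230/(1 + 0.2249) = 187.8 cm.
d_Ar = 230 − 187.8 = 42.2 cm.

42.2 cm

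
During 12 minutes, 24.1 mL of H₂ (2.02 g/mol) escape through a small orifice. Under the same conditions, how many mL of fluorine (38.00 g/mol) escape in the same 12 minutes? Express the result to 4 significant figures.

Graham's law gives rate_F₂/rate_H₂ = √(M_H₂/M_F₂) = √(2.02/38.00) = √0.05316 = 0.2306.
So the volume for F₂ is 24.1 × 0.2306 = 5.556 mL.

5.556 mL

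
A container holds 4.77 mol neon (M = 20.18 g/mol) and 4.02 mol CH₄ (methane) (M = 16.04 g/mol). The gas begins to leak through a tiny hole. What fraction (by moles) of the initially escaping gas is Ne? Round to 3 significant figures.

0.514

The effusion rate of species i is ∝ p_i/√M_i ∝ n_i/√M_i.
So x_Ne in the escaping gas = (n_Ne/√M_Ne) / Σ(n_i/√M_i)
= (4.77/√20.18) / (4.77/√20.18 + 4.02/√16.04) = 1.062/(1.062 + 1.004) = 0.514.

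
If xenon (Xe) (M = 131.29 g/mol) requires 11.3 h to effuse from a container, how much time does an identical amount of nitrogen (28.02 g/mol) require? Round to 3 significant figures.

Graham's law gives t_N₂/t_Xe = √(M_N₂/M_Xe) = √(28.02/131.29) = √0.2134 = 0.4620.
So the time for N₂ is 11.3 × 0.4620 = 5.22 h.

5.22 h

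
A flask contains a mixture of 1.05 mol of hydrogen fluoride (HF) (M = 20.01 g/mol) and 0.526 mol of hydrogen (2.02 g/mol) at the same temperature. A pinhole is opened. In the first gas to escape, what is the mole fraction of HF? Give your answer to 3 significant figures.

Each component's effusion rate ∝ (its partial pressure)·(1/√M) ∝ n_i/√M_i.
So x_HF in the escaping gas = (n_HF/√M_HF) / Σ(n_i/√M_i)
= (1.05/√20.01) / (1.05/√20.01 + 0.526/√2.02) = 0.2347/(0.2347 + 0.3701) = 0.388.

0.388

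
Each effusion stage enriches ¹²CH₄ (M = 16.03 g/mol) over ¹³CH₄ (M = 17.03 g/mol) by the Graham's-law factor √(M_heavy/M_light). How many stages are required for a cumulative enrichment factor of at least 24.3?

106

Single-stage factor α = √(17.03/16.03), so ln α = ½ ln(1.06238) = 0.03026.
Need α^N ≥ 24.3 ⇒ N ≥ ln(24.3) / ln α = 3.190 / 0.03026 = 105.44.
Minimum whole number of stages: N = 106.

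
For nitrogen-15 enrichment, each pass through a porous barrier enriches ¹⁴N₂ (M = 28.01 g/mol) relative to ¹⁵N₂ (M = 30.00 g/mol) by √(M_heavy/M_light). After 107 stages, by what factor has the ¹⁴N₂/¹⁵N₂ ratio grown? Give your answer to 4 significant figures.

39.33

After 107 stages the ratio has grown by (√(30.00/28.01))^107 = (30.00/28.01)^(107/2).
= 1.07105^(107/2) = 39.33.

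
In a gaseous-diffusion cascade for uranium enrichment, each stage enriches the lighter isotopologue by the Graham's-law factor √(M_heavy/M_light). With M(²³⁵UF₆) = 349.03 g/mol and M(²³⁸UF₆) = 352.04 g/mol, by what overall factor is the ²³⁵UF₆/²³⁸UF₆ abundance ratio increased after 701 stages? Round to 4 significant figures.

Overall factor = α^701 with α = √(352.04/349.03), i.e. (352.04/349.03)^(701/2).
= 1.00862^(701/2) = 20.28.

20.28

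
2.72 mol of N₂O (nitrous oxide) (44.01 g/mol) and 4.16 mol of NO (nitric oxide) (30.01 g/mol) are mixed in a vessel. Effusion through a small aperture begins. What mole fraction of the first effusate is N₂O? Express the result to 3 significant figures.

0.351

Effusion rate of each component ∝ n_i/√M_i (partial pressure × 1/√M).
So x_N₂O in the escaping gas = (n_N₂O/√M_N₂O) / Σ(n_i/√M_i)
= (2.72/√44.01) / (2.72/√44.01 + 4.16/√30.01) = 0.4100/(0.4100 + 0.7594) = 0.351.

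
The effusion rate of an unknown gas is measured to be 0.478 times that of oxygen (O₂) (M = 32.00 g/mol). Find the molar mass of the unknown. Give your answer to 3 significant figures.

By Graham's law, rate_X/rate_O₂ = √(M_O₂/M_X).
0.478 = √(32.00/M_X)
M_X = 32.00 / 0.478² = 32.00 / 0.2285 = 140 g/mol

140 g/mol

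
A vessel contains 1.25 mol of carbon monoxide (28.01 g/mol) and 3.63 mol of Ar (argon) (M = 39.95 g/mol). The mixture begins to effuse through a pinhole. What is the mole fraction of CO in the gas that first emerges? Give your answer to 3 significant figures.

0.291

The effusion rate of species i is ∝ p_i/√M_i ∝ n_i/√M_i.
So x_CO in the escaping gas = (n_CO/√M_CO) / Σ(n_i/√M_i)
= (1.25/√28.01) / (1.25/√28.01 + 3.63/√39.95) = 0.2362/(0.2362 + 0.5743) = 0.291.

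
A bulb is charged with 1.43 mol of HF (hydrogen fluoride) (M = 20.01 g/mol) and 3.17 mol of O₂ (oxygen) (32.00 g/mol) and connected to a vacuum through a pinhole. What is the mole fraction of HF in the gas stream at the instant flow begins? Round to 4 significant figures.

Rate_i ∝ x_i/√M_i (Graham's law weighted by mole fraction), so the effusate composition follows n_i/√M_i.
Mole fraction of HF in the effusate = (n_HF/√M_HF) / (n_HF/√M_HF + n_O₂/√M_O₂)
= (1.43/√20.01) / (1.43/√20.01 + 3.17/√32.00) = 0.3197/(0.3197 + 0.5604) = 0.3632.

0.3632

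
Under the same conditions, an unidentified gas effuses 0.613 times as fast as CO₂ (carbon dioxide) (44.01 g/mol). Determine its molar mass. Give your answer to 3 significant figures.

Using Graham's law: rate_X/rate_CO₂ = √(M_CO₂/M_X).
0.613 = √(44.01/M_X)
M_X = 44.01 / 0.613² = 44.01 / 0.3758 = 117 g/mol

117 g/mol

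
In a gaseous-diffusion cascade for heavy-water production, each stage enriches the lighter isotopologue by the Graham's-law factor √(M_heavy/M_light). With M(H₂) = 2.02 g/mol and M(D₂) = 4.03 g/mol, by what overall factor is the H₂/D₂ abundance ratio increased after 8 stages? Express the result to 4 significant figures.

15.84

Overall factor = α^8 with α = √(4.03/2.02), i.e. (4.03/2.02)^(8/2).
= 1.99505^4 = 15.84.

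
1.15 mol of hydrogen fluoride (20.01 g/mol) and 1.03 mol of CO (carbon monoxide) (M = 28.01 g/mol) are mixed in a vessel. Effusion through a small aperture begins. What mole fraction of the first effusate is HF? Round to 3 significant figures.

0.569

Each component's effusion rate ∝ (its partial pressure)·(1/√M) ∝ n_i/√M_i.
x_HF(eff) = (n_HF/√M_HF) / (n_HF/√M_HF + n_CO/√M_CO)
= (1.15/√20.01) / (1.15/√20.01 + 1.03/√28.01) = 0.2571/(0.2571 + 0.1946) = 0.569.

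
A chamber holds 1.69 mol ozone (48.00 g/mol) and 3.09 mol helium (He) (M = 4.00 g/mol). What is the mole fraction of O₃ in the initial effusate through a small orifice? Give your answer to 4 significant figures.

0.1364

The effusion rate of species i is ∝ p_i/√M_i ∝ n_i/√M_i.
x_O₃(eff) = (n_O₃/√M_O₃) / (n_O₃/√M_O₃ + n_He/√M_He)
= (1.69/√48.00) / (1.69/√48.00 + 3.09/√4.00) = 0.2439/(0.2439 + 1.545) = 0.1364.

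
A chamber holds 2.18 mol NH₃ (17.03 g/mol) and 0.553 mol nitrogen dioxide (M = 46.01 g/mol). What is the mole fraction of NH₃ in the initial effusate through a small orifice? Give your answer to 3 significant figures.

0.866

Rate_i ∝ x_i/√M_i (Graham's law weighted by mole fraction), so the effusate composition follows n_i/√M_i.
Mole fraction of NH₃ in the effusate = (n_NH₃/√M_NH₃) / (n_NH₃/√M_NH₃ + n_NO₂/√M_NO₂)
= (2.18/√17.03) / (2.18/√17.03 + 0.553/√46.01) = 0.5283/(0.5283 + 0.08153) = 0.866.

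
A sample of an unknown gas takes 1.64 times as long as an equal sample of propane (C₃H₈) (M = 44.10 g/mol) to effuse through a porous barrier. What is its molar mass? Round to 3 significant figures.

Since effusion rate ∝ 1/√M, t_X/t_C₃H₈ = √(M_X/M_C₃H₈).
1.64 = √(M_X/44.10)
M_X = 44.10 × 1.64² = 44.10 × 2.690 = 119 g/mol

119 g/mol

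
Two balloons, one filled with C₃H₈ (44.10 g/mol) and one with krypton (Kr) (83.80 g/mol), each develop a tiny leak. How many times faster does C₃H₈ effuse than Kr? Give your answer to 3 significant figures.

Graham's law gives rate_C₃H₈/rate_Kr = √(M_Kr/M_C₃H₈) = √(83.80/44.10) = √1.900 = 1.38.

1.38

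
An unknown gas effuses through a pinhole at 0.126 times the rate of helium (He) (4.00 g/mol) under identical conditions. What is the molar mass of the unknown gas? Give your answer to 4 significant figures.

By Graham's law, rate_X/rate_He = √(M_He/M_X).
0.126 = √(4.00/M_X)
M_X = 4.00 / 0.126² = 4.00 / 0.01588 = 252.0 g/mol

252.0 g/mol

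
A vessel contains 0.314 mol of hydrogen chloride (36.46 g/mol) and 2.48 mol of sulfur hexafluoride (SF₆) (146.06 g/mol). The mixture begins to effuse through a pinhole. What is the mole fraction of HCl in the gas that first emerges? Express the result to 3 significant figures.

Each component's effusion rate ∝ (its partial pressure)·(1/√M) ∝ n_i/√M_i.
Mole fraction of HCl in the effusate = (n_HCl/√M_HCl) / (n_HCl/√M_HCl + n_SF₆/√M_SF₆)
= (0.314/√36.46) / (0.314/√36.46 + 2.48/√146.06) = 0.05200/(0.05200 + 0.2052) = 0.202.

0.202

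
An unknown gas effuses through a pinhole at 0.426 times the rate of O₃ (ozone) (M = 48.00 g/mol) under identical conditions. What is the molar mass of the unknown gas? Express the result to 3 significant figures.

By Graham's law, rate_X/rate_O₃ = √(M_O₃/M_X).
0.426 = √(48.00/M_X)
M_X = 48.00 / 0.426² = 48.00 / 0.1815 = 264 g/mol

264 g/mol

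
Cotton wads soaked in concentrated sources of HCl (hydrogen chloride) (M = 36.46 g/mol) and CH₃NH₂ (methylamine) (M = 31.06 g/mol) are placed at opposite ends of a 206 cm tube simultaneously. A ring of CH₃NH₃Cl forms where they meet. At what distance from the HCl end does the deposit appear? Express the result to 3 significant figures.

The fronts meet when d_HCl + d_CH₃NH₂ = L with d_HCl/d_CH₃NH₂ = √(M_CH₃NH₂/M_HCl) (Graham's law). Here √(M_CH₃NH₂/M_HCl) = √(31.06/36.46) = 0.9230.
With d_HCl + d_CH₃NH₂ = 206 cm, d_CH₃NH₂ = 206/(1 + 0.9230) = 107.1 cm.
d_HCl = 206 − 107.1 = 98.9 cm.

98.9 cm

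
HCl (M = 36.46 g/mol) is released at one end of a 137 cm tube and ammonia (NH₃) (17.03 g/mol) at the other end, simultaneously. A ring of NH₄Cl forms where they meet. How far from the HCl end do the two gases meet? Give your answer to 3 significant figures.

In equal time, each gas travels a distance ∝ its rate ∝ 1/√M, so d_HCl/d_NH₃ = √(M_NH₃/M_HCl) = √(17.03/36.46) = 0.6834.
With d_HCl + d_NH₃ = 137 cm, d_NH₃ = 137/(1 + 0.6834) = 81.38 cm.
d_HCl = 137 − 81.38 = 55.6 cm.

55.6 cm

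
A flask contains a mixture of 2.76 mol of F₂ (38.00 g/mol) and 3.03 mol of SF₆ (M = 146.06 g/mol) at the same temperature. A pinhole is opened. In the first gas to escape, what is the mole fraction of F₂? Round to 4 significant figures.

The effusion rate of species i is ∝ p_i/√M_i ∝ n_i/√M_i.
Mole fraction of F₂ in the effusate = (n_F₂/√M_F₂) / (n_F₂/√M_F₂ + n_SF₆/√M_SF₆)
= (2.76/√38.00) / (2.76/√38.00 + 3.03/√146.06) = 0.4477/(0.4477 + 0.2507) = 0.6410.

0.6410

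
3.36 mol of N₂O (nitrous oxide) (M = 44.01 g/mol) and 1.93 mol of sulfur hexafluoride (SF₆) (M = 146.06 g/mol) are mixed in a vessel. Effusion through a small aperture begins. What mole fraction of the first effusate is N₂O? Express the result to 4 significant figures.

0.7603

The effusion rate of species i is ∝ p_i/√M_i ∝ n_i/√M_i.
x_N₂O(eff) = (n_N₂O/√M_N₂O) / (n_N₂O/√M_N₂O + n_SF₆/√M_SF₆)
= (3.36/√44.01) / (3.36/√44.01 + 1.93/√146.06) = 0.5065/(0.5065 + 0.1597) = 0.7603.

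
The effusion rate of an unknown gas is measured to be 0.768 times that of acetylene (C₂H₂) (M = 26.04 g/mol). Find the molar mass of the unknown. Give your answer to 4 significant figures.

Graham's law gives rate_X/rate_C₂H₂ = √(M_C₂H₂/M_X).
0.768 = √(26.04/M_X)
M_X = 26.04 / 0.768² = 26.04 / 0.5898 = 44.15 g/mol

44.15 g/mol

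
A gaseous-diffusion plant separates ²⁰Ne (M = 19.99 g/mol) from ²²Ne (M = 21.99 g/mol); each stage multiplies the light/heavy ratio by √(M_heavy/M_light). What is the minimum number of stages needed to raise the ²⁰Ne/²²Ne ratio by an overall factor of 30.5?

With α = √(21.99/19.99) per stage, ln α = ½ ln(1.10005) = 0.04768.
Need α^N ≥ 30.5 ⇒ N ≥ ln(30.5) / ln α = 3.418 / 0.04768 = 71.68.
So at least 72 stages are needed.

72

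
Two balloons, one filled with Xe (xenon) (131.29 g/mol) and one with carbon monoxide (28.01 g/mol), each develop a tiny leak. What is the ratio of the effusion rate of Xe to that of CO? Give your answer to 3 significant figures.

From Graham's law, rate_Xe/rate_CO = √(M_CO/M_Xe) = √(28.01/131.29) = √0.2133 = 0.462.

0.462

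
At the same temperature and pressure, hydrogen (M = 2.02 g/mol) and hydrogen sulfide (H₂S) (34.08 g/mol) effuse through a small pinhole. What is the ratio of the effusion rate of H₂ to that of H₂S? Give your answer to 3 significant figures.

By Graham's law, rate_H₂/rate_H₂S = √(M_H₂S/M_H₂) = √(34.08/2.02) = √16.87 = 4.11.

4.11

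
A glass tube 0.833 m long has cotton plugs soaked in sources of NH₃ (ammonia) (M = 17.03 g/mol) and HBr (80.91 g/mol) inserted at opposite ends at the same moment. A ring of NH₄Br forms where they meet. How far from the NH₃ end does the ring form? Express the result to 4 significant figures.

Graham's law gives d_NH₃/d_HBr = rate_NH₃/rate_HBr = √(M_HBr/M_NH₃) = √(80.91/17.03) = 2.180.
With d_NH₃ + d_HBr = 0.833 m, d_HBr = 0.833/(1 + 2.180) = 0.2620 m.
d_NH₃ = 0.833 − 0.2620 = 0.5710 m.

0.5710 m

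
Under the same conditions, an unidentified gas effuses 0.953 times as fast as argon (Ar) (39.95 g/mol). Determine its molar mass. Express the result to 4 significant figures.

43.99 g/mol

Using Graham's law: rate_X/rate_Ar = √(M_Ar/M_X).
0.953 = √(39.95/M_X)
M_X = 39.95 / 0.953² = 39.95 / 0.9082 = 43.99 g/mol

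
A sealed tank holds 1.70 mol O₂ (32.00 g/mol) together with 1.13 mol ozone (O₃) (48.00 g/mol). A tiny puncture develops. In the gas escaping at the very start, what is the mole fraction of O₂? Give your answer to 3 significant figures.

Rate_i ∝ x_i/√M_i (Graham's law weighted by mole fraction), so the effusate composition follows n_i/√M_i.
Mole fraction of O₂ in the effusate = (n_O₂/√M_O₂) / (n_O₂/√M_O₂ + n_O₃/√M_O₃)
= (1.70/√32.00) / (1.70/√32.00 + 1.13/√48.00) = 0.3005/(0.3005 + 0.1631) = 0.648.

0.648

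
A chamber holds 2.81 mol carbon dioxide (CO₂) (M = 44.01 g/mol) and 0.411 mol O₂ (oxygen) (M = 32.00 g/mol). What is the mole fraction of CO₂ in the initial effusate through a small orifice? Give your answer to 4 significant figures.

0.8536

The effusion rate of species i is ∝ p_i/√M_i ∝ n_i/√M_i.
x_CO₂(eff) = (n_CO₂/√M_CO₂) / (n_CO₂/√M_CO₂ + n_O₂/√M_O₂)
= (2.81/√44.01) / (2.81/√44.01 + 0.411/√32.00) = 0.4236/(0.4236 + 0.07266) = 0.8536.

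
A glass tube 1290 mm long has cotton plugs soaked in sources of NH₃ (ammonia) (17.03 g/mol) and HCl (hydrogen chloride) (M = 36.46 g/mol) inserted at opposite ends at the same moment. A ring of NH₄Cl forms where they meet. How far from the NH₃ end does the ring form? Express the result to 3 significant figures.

766 mm

Graham's law gives d_NH₃/d_HCl = rate_NH₃/rate_HCl = √(M_HCl/M_NH₃) = √(36.46/17.03) = 1.463.
With d_NH₃ + d_HCl = 1290 mm, d_HCl = 1290/(1 + 1.463) = 523.7 mm.
d_NH₃ = 1290 − 523.7 = 766 mm.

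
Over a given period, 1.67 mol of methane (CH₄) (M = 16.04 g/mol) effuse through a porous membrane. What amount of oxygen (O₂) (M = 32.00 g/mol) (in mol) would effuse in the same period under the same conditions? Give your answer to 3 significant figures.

1.18 mol

By Graham's law, rate_O₂/rate_CH₄ = √(M_CH₄/M_O₂) = √(16.04/32.00) = √0.5012 = 0.7080.
So the amount for O₂ is 1.67 × 0.7080 = 1.18 mol.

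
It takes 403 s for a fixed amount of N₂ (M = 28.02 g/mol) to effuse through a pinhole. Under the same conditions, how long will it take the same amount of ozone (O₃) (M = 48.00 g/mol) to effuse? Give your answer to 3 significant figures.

Using Graham's law: t_O₃/t_N₂ = √(M_O₃/M_N₂) = √(48.00/28.02) = √1.713 = 1.309.
So the time for O₃ is 403 × 1.309 = 527 s.

527 s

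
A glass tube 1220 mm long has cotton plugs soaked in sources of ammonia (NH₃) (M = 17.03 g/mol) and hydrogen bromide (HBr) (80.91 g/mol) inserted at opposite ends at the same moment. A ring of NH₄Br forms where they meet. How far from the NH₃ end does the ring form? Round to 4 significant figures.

The fronts meet when d_NH₃ + d_HBr = L with d_NH₃/d_HBr = √(M_HBr/M_NH₃) (Graham's law). Here √(M_HBr/M_NH₃) = √(80.91/17.03) = 2.180.
With d_NH₃ + d_HBr = 1220 mm, d_HBr = 1220/(1 + 2.180) = 383.7 mm.
d_NH₃ = 1220 − 383.7 = 836.3 mm.

836.3 mm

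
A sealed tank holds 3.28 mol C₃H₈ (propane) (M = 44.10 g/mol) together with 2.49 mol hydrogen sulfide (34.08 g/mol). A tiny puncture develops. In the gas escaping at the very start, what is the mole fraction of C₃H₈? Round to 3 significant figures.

Effusion rate of each component ∝ n_i/√M_i (partial pressure × 1/√M).
So x_C₃H₈ in the escaping gas = (n_C₃H₈/√M_C₃H₈) / Σ(n_i/√M_i)
= (3.28/√44.10) / (3.28/√44.10 + 2.49/√34.08) = 0.4939/(0.4939 + 0.4265) = 0.537.

0.537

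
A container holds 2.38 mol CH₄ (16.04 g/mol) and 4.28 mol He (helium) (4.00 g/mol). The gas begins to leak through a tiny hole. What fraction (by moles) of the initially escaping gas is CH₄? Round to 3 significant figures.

Each component's effusion rate ∝ (its partial pressure)·(1/√M) ∝ n_i/√M_i.
x_CH₄(eff) = (n_CH₄/√M_CH₄) / (n_CH₄/√M_CH₄ + n_He/√M_He)
= (2.38/√16.04) / (2.38/√16.04 + 4.28/√4.00) = 0.5943/(0.5943 + 2.140) = 0.217.

0.217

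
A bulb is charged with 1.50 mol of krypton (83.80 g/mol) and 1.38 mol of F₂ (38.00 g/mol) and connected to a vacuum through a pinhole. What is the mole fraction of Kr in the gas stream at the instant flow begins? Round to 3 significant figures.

Rate_i ∝ x_i/√M_i (Graham's law weighted by mole fraction), so the effusate composition follows n_i/√M_i.
x_Kr(eff) = (n_Kr/√M_Kr) / (n_Kr/√M_Kr + n_F₂/√M_F₂)
= (1.50/√83.80) / (1.50/√83.80 + 1.38/√38.00) = 0.1639/(0.1639 + 0.2239) = 0.423.

0.423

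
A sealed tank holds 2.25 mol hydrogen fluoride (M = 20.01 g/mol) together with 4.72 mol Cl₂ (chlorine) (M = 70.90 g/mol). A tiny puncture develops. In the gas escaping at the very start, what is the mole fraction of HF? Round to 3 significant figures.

0.473

Rate_i ∝ x_i/√M_i (Graham's law weighted by mole fraction), so the effusate composition follows n_i/√M_i.
Mole fraction of HF in the effusate = (n_HF/√M_HF) / (n_HF/√M_HF + n_Cl₂/√M_Cl₂)
= (2.25/√20.01) / (2.25/√20.01 + 4.72/√70.90) = 0.5030/(0.5030 + 0.5606) = 0.473.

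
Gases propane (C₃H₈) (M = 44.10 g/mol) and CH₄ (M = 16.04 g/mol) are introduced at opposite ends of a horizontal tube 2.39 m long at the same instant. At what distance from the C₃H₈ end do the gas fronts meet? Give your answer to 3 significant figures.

Graham's law gives d_C₃H₈/d_CH₄ = rate_C₃H₈/rate_CH₄ = √(M_CH₄/M_C₃H₈) = √(16.04/44.10) = 0.6031.
With d_C₃H₈ + d_CH₄ = 2.39 m, d_CH₄ = 2.39/(1 + 0.6031) = 1.491 m.
d_C₃H₈ = 2.39 − 1.491 = 0.899 m.

0.899 m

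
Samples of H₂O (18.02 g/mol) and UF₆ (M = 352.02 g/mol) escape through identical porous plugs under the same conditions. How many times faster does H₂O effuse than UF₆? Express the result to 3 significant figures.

4.42

By Graham's law, rate_H₂O/rate_UF₆ = √(M_UF₆/M_H₂O) = √(352.02/18.02) = √19.53 = 4.42.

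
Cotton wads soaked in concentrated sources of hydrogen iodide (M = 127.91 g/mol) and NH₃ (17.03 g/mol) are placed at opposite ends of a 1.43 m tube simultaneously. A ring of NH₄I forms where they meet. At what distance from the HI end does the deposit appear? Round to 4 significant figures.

In equal time, each gas travels a distance ∝ its rate ∝ 1/√M, so d_HI/d_NH₃ = √(M_NH₃/M_HI) = √(17.03/127.91) = 0.3649.
With d_HI + d_NH₃ = 1.43 m, d_NH₃ = 1.43/(1 + 0.3649) = 1.048 m.
d_HI = 1.43 − 1.048 = 0.3823 m.

0.3823 m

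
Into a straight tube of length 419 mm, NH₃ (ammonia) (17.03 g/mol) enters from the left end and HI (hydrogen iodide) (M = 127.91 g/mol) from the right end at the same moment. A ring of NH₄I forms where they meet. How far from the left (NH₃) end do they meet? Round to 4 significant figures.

307.0 mm

Distances travelled in equal time are proportional to diffusion rates, so d_NH₃/d_HI = √(M_HI/M_NH₃) = √(127.91/17.03) = 2.741.
With d_NH₃ + d_HI = 419 mm, d_HI = 419/(1 + 2.741) = 112.0 mm.
d_NH₃ = 419 − 112.0 = 307.0 mm.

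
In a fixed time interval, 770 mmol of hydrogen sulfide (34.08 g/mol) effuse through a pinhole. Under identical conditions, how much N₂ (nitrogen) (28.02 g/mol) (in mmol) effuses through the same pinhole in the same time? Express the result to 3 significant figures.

Since effusion rate ∝ 1/√M, rate_N₂/rate_H₂S = √(M_H₂S/M_N₂) = √(34.08/28.02) = √1.216 = 1.103.
So the amount for N₂ is 770 × 1.103 = 849 mmol.

849 mmol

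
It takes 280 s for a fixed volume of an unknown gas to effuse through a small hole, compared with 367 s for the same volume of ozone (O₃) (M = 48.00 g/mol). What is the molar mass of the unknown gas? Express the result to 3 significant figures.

27.9 g/mol

From Graham's law, t_X/t_O₃ = √(M_X/M_O₃).
280/367 = 0.7629 = √(M_X/48.00)
M_X = 48.00 × 0.7629² = 48.00 × 0.5821 = 27.9 g/mol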